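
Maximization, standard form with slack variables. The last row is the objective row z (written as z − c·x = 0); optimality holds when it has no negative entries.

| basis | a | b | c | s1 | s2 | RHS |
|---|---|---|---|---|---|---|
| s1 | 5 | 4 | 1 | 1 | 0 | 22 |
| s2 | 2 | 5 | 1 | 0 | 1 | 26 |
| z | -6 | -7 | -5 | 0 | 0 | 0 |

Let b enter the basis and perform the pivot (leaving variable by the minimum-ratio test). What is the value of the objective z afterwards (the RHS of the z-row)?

Ratio test on column b — row 1: 22/4 = 11/2; row 2: 26/5 = 26/5. Minimum is 26/5 at row 2 (s2 leaves); pivot element 5.
Pivot on row 2; the z-row RHS becomes 0 − (-7)·(26/5) = 182/5.

182/5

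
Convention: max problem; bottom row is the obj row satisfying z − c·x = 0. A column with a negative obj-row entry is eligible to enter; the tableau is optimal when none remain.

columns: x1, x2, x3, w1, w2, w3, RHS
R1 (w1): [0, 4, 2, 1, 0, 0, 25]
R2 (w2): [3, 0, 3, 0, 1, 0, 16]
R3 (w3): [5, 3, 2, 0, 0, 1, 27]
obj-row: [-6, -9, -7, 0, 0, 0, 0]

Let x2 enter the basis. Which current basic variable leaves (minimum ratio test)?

Column x2 entries and ratios — w1: 25/4 = 25/4; w2: 0 ≤ 0, skip; w3: 27/3 = 9.
Smallest ratio is 25/4 in the row of w1, so w1 leaves.

w1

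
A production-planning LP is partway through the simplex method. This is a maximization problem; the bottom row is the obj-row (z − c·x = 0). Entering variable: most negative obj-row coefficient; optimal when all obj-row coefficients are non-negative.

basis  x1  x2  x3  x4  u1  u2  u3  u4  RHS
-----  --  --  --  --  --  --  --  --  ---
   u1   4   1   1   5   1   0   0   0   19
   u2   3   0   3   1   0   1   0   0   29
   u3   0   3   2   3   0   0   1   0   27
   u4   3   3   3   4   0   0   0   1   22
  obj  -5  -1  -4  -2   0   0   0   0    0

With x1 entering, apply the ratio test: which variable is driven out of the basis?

Column x1 entries and ratios — u1: 19/4 = 19/4; u2: 29/3 = 29/3; u3: 0 ≤ 0, skip; u4: 22/3 = 22/3.
Smallest ratio is 19/4 in the row of u1, so u1 leaves.

u1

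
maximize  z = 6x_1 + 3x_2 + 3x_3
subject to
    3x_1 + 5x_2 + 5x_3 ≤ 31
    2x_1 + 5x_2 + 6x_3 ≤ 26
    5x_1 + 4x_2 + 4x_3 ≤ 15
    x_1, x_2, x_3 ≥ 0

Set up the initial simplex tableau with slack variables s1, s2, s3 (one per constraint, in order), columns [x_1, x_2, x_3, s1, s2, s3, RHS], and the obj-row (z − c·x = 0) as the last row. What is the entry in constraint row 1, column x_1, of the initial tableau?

Constraint 1 has coefficient 3 on x_1.

3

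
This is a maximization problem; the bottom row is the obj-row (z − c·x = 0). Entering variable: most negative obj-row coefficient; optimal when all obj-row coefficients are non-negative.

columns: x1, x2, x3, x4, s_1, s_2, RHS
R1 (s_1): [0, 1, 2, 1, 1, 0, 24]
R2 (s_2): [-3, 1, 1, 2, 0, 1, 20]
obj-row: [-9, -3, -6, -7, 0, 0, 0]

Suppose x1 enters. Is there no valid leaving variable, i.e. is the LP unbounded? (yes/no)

yes

Every constraint-row entry in column x1 is ≤ 0, so increasing x1 is unbounded.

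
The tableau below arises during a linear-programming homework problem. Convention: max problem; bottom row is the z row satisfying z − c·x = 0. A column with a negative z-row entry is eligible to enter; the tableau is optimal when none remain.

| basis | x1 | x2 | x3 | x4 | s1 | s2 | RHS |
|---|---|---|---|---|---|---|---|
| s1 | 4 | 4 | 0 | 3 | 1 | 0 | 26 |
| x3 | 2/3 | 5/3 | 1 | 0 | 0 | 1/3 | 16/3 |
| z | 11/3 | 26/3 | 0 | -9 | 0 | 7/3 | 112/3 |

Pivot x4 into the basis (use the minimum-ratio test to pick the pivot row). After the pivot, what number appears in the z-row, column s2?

7/3

Ratio test on column x4 — row 1: 26/3 = 26/3; row 2: entry 0 ≤ 0. Minimum is 26/3 at row 1 (s1 leaves); pivot element 3.
Divide row 1 by 3; eliminate column x4 from the other rows.
z-row update in column s2: 7/3 − (-9)·0 = 7/3.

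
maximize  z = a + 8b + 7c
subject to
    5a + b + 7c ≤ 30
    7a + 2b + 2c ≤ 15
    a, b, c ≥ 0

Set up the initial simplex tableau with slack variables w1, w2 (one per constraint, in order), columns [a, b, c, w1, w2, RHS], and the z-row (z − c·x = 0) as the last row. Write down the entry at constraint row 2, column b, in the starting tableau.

2

Constraint 2 has coefficient 2 on b.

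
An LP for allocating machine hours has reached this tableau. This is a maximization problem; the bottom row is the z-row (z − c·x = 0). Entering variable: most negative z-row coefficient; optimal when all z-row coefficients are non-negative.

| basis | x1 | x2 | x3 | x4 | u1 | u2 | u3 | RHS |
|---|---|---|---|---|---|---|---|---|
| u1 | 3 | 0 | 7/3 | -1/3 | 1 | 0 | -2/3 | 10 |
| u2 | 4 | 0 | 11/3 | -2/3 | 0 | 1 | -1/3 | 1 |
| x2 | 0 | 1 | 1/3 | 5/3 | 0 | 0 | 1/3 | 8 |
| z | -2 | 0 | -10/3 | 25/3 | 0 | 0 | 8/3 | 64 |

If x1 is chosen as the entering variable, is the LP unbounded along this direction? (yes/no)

no

Column x1 has positive entries in row(s) 1, 2, so the ratio test bounds it — not unbounded.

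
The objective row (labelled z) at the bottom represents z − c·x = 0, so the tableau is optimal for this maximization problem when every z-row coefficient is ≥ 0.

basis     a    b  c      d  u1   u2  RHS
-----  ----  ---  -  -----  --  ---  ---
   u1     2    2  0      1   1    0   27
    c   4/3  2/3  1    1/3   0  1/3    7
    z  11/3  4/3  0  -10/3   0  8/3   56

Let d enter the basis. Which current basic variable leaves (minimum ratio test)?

Column d entries and ratios — u1: 27/1 = 27; c: 7/(1/3) = 21.
Smallest ratio is 21 in the row of c, so c leaves.

c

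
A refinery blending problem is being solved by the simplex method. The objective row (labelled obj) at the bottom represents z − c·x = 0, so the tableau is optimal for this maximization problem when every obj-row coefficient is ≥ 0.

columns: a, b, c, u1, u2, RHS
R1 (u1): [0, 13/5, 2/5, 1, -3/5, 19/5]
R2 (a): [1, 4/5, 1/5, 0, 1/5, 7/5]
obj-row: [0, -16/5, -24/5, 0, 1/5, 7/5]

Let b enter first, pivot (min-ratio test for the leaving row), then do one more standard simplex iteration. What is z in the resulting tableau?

Ratio test on column b — row 1: (19/5)/(13/5) = 19/13; row 2: (7/5)/(4/5) = 7/4. Minimum is 19/13 at row 1 (u1 leaves); pivot element 13/5.
Pivot on row 1; the obj-row RHS becomes 7/5 − (-16/5)·(19/13) = 79/13.
Next entering variable (most negative obj-row entry -56/13): c.
Ratio test on column c — row 1: (19/13)/(2/13) = 19/2; row 2: (3/13)/(1/13) = 3. Minimum is 3 at row 2 (a leaves); pivot element 1/13.
After the second pivot the obj-row RHS is 79/13 − (-56/13)·3 = 19.

19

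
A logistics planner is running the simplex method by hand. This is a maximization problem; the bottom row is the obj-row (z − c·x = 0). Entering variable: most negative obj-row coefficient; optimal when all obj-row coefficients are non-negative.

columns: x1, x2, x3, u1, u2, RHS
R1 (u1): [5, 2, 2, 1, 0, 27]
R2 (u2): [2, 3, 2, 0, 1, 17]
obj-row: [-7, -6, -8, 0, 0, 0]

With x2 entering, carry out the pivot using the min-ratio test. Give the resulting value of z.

Ratio test on column x2 — row 1: 27/2 = 27/2; row 2: 17/3 = 17/3. Minimum is 17/3 at row 2 (u2 leaves); pivot element 3.
Pivot on row 2; the obj-row RHS becomes 0 − (-6)·(17/3) = 34.

34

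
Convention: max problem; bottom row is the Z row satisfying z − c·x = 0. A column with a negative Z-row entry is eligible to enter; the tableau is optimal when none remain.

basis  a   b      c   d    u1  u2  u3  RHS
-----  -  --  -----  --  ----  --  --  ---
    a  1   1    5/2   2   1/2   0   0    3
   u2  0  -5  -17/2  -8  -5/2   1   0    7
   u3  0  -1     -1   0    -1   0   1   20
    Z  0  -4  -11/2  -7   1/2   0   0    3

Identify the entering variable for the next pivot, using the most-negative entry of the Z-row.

Negative Z-row entries: b: -4, c: -11/2, d: -7.
The most negative is -7 in column d, so d enters.

d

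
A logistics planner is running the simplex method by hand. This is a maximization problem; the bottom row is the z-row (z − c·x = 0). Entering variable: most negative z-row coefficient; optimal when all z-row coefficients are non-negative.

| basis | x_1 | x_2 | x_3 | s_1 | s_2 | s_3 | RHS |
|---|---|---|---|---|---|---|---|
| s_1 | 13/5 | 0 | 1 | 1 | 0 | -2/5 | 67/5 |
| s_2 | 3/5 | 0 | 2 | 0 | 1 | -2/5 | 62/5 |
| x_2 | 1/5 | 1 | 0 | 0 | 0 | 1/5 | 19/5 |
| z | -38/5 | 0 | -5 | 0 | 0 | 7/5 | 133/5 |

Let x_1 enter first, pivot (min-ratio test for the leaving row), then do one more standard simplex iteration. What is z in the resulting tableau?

1764/23

Ratio test on column x_1 — row 1: (67/5)/(13/5) = 67/13; row 2: (62/5)/(3/5) = 62/3; row 3: (19/5)/(1/5) = 19. Minimum is 67/13 at row 1 (s_1 leaves); pivot element 13/5.
Pivot on row 1; the z-row RHS becomes 133/5 − (-38/5)·(67/13) = 855/13.
Next entering variable (most negative z-row entry -27/13): x_3.
Ratio test on column x_3 — row 1: (67/13)/(5/13) = 67/5; row 2: (121/13)/(23/13) = 121/23; row 3: entry -1/13 ≤ 0. Minimum is 121/23 at row 2 (s_2 leaves); pivot element 23/13.
After the second pivot the z-row RHS is 855/13 − (-27/13)·(121/23) = 1764/23.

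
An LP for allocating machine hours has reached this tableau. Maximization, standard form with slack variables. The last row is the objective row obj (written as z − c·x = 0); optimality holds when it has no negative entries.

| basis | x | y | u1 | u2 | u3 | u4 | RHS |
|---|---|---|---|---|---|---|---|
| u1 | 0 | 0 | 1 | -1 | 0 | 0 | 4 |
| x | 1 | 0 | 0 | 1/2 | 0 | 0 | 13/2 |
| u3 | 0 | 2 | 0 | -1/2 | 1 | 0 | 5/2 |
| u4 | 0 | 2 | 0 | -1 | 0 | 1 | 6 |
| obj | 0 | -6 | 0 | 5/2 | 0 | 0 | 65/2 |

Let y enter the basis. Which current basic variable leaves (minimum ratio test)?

u3

Column y entries and ratios — u1: 0 ≤ 0, skip; x: 0 ≤ 0, skip; u3: (5/2)/2 = 5/4; u4: 6/2 = 3.
Smallest ratio is 5/4 in the row of u3, so u3 leaves.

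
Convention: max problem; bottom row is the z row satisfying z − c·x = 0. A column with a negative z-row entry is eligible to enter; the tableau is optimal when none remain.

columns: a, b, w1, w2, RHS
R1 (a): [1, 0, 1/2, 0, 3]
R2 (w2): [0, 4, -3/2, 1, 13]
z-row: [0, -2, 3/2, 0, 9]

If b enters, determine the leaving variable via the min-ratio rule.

w2

Column b entries and ratios — a: 0 ≤ 0, skip; w2: 13/4 = 13/4.
Smallest ratio is 13/4 in the row of w2, so w2 leaves.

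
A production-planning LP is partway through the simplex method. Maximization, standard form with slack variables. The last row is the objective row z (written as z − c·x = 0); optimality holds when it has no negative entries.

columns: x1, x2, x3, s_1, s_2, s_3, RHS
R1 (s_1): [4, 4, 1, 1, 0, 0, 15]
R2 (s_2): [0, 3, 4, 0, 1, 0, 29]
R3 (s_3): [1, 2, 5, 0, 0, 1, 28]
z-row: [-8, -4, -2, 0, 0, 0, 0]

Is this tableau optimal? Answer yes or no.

The z-row has a negative entry -8 in column x1, so it is not optimal.

no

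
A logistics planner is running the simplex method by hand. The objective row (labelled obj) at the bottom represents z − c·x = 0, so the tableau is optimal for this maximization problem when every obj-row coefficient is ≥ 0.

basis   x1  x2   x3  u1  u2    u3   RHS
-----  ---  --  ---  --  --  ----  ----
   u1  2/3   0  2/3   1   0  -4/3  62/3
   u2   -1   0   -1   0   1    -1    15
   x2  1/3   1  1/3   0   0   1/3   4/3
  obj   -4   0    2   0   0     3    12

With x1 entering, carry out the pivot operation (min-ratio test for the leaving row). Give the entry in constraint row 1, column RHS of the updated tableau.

18

Ratio test on column x1 — row 1: (62/3)/(2/3) = 31; row 2: entry -1 ≤ 0; row 3: (4/3)/(1/3) = 4. Minimum is 4 at row 3 (x2 leaves); pivot element 1/3.
Divide row 3 by 1/3; eliminate column x1 from the other rows.
Row 1 update in column RHS: 62/3 − (2/3)·4 = 18.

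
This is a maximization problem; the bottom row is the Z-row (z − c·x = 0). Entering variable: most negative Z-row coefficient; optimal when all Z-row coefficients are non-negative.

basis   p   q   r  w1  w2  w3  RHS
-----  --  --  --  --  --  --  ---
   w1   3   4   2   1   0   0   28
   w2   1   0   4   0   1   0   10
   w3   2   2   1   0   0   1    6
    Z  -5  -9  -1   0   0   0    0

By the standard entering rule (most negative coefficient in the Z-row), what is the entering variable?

Negative Z-row entries: p: -5, q: -9, r: -1.
The most negative is -9 in column q, so q enters.

q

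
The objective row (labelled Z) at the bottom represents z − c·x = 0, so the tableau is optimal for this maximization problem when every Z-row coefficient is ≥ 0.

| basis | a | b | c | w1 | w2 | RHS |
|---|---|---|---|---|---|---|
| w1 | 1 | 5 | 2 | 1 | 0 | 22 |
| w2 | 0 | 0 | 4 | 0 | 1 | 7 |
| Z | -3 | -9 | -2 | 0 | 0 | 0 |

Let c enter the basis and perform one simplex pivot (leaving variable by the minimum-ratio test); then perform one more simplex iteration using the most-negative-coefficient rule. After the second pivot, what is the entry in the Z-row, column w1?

9/5

Ratio test on column c — row 1: 22/2 = 11; row 2: 7/4 = 7/4. Minimum is 7/4 at row 2 (w2 leaves); pivot element 4.
Divide row 2 by 4; eliminate column c from the other rows.
Second iteration: most negative Z-row entry is -9 in column b, so b enters.
Ratio test on column b — row 1: (37/2)/5 = 37/10; row 2: entry 0 ≤ 0. Minimum is 37/10 at row 1 (w1 leaves); pivot element 5.
Divide row 1 by 5; eliminate column b from the other rows.
After both pivots, the entry at the Z-row, column w1 is 9/5.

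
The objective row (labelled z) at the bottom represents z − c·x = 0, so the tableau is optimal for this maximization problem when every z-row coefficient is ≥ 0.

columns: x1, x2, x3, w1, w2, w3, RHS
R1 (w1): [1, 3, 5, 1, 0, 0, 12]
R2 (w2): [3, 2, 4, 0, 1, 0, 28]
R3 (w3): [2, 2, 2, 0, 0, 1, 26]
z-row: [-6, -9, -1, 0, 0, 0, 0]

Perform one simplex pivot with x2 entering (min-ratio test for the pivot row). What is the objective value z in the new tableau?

Ratio test on column x2 — row 1: 12/3 = 4; row 2: 28/2 = 14; row 3: 26/2 = 13. Minimum is 4 at row 1 (w1 leaves); pivot element 3.
Pivot on row 1; the z-row RHS becomes 0 − (-9)·4 = 36.

36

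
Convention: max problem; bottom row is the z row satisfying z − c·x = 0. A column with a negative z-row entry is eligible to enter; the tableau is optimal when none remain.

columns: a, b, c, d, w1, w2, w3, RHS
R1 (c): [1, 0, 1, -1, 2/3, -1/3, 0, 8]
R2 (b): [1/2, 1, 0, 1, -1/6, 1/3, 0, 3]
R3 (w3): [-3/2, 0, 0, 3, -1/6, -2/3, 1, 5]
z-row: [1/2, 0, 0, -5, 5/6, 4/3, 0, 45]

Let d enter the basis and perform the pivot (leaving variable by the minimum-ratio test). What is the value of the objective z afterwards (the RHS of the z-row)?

Ratio test on column d — row 1: entry -1 ≤ 0; row 2: 3/1 = 3; row 3: 5/3 = 5/3. Minimum is 5/3 at row 3 (w3 leaves); pivot element 3.
Pivot on row 3; the z-row RHS becomes 45 − (-5)·(5/3) = 160/3.

160/3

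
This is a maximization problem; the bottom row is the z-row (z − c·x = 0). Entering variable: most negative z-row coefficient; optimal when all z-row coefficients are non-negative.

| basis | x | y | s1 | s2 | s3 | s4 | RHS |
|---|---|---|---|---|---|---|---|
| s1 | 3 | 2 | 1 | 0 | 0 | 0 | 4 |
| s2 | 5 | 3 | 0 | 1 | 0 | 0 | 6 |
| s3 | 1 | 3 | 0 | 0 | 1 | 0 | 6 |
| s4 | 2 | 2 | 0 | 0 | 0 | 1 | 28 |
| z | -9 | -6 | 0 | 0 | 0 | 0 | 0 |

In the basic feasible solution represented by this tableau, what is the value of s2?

6

s2 is basic (row 2); its value is the RHS of that row, 6.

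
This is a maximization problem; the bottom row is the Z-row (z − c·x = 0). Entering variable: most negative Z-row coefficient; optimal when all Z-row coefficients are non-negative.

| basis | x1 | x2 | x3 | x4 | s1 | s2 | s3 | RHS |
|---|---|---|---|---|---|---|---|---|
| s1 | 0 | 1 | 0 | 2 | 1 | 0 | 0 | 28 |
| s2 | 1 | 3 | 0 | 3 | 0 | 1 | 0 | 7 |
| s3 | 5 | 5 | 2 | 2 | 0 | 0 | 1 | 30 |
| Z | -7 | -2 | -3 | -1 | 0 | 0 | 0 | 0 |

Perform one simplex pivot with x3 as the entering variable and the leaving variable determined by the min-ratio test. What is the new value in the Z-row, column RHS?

Ratio test on column x3 — row 1: entry 0 ≤ 0; row 2: entry 0 ≤ 0; row 3: 30/2 = 15. Minimum is 15 at row 3 (s3 leaves); pivot element 2.
Divide row 3 by 2; eliminate column x3 from the other rows.
Z-row update in column RHS: 0 − (-3)·15 = 45.

45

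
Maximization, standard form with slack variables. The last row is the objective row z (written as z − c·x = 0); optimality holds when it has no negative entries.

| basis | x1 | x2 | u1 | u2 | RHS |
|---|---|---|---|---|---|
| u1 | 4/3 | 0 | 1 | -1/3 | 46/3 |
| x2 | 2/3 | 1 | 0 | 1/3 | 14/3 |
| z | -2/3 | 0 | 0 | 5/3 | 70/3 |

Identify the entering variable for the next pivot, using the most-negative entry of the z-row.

x1

Negative z-row entries: x1: -2/3.
The most negative is -2/3 in column x1, so x1 enters.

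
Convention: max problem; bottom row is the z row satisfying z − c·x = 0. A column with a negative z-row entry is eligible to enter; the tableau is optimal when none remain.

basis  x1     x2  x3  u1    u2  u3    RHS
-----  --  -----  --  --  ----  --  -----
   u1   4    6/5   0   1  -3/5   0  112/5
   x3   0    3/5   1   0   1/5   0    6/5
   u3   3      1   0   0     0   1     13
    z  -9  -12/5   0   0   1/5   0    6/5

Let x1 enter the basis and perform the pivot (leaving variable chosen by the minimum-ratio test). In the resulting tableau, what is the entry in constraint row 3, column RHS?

13/3

Ratio test on column x1 — row 1: (112/5)/4 = 28/5; row 2: entry 0 ≤ 0; row 3: 13/3 = 13/3. Minimum is 13/3 at row 3 (u3 leaves); pivot element 3.
Divide row 3 by 3; eliminate column x1 from the other rows.
In the new row 3, the RHS entry is the old entry divided by the pivot: 13/3 = 13/3.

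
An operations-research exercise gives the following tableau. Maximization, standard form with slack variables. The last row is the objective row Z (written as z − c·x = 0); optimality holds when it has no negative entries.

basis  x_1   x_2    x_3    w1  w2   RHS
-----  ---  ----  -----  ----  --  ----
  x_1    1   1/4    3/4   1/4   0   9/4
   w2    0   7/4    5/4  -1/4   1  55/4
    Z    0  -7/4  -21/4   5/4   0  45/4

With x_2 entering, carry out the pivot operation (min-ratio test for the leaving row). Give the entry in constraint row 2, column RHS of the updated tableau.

Ratio test on column x_2 — row 1: (9/4)/(1/4) = 9; row 2: (55/4)/(7/4) = 55/7. Minimum is 55/7 at row 2 (w2 leaves); pivot element 7/4.
Divide row 2 by 7/4; eliminate column x_2 from the other rows.
In the new row 2, the RHS entry is the old entry divided by the pivot: (55/4)/(7/4) = 55/7.

55/7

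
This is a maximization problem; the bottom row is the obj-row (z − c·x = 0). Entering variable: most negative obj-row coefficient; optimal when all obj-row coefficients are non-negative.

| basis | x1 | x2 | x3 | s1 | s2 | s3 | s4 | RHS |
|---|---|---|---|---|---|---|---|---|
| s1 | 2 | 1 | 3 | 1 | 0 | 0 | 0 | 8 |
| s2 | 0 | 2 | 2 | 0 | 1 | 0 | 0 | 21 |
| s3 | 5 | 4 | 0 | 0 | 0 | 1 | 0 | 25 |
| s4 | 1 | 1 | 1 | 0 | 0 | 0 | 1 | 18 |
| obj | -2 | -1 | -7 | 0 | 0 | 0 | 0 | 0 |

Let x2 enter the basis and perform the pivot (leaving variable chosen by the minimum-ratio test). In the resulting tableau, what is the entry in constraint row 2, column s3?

-1/2

Ratio test on column x2 — row 1: 8/1 = 8; row 2: 21/2 = 21/2; row 3: 25/4 = 25/4; row 4: 18/1 = 18. Minimum is 25/4 at row 3 (s3 leaves); pivot element 4.
Divide row 3 by 4; eliminate column x2 from the other rows.
Row 2 update in column s3: 0 − 2·(1/4) = -1/2.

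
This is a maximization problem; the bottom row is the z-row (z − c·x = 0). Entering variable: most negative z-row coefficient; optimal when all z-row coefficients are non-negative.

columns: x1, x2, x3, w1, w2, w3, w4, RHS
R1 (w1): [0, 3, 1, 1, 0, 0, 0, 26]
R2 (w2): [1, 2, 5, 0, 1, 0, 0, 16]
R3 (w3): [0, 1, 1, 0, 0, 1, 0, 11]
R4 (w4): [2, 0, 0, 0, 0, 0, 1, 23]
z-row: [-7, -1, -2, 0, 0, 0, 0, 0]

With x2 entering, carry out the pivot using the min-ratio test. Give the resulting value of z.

Ratio test on column x2 — row 1: 26/3 = 26/3; row 2: 16/2 = 8; row 3: 11/1 = 11; row 4: entry 0 ≤ 0. Minimum is 8 at row 2 (w2 leaves); pivot element 2.
Pivot on row 2; the z-row RHS becomes 0 − (-1)·8 = 8.

8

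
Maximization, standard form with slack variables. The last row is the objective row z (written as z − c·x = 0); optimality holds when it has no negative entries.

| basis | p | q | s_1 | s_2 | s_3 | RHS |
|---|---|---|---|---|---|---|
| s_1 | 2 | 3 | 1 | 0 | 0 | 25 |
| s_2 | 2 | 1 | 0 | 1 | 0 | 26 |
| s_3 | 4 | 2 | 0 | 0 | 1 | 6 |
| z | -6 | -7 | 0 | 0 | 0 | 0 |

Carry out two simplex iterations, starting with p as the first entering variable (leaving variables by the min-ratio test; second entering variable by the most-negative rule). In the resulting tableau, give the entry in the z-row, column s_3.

7/2

Ratio test on column p — row 1: 25/2 = 25/2; row 2: 26/2 = 13; row 3: 6/4 = 3/2. Minimum is 3/2 at row 3 (s_3 leaves); pivot element 4.
Divide row 3 by 4; eliminate column p from the other rows.
Second iteration: most negative z-row entry is -4 in column q, so q enters.
Ratio test on column q — row 1: 22/2 = 11; row 2: entry 0 ≤ 0; row 3: (3/2)/(1/2) = 3. Minimum is 3 at row 3 (p leaves); pivot element 1/2.
Divide row 3 by 1/2; eliminate column q from the other rows.
After both pivots, the entry at the z-row, column s_3 is 7/2.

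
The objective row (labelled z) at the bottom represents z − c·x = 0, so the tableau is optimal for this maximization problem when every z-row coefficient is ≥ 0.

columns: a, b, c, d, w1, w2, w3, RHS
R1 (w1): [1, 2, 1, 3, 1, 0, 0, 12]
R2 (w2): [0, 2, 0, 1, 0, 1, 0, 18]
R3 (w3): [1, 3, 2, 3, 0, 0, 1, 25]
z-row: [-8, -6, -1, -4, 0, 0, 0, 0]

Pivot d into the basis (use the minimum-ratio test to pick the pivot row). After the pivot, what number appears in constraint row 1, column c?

Ratio test on column d — row 1: 12/3 = 4; row 2: 18/1 = 18; row 3: 25/3 = 25/3. Minimum is 4 at row 1 (w1 leaves); pivot element 3.
Divide row 1 by 3; eliminate column d from the other rows.
In the new row 1, the c entry is the old entry divided by the pivot: 1/3 = 1/3.

1/3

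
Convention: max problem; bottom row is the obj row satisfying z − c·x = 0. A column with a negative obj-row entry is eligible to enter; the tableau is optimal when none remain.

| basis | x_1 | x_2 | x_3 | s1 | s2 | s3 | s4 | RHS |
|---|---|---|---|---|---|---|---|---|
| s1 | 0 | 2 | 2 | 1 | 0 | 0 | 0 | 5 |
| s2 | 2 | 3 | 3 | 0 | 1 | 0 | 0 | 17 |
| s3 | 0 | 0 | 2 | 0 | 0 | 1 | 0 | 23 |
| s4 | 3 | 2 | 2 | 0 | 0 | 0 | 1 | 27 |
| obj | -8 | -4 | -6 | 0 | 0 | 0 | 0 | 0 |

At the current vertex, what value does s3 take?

s3 is basic (row 3); its value is the RHS of that row, 23.

23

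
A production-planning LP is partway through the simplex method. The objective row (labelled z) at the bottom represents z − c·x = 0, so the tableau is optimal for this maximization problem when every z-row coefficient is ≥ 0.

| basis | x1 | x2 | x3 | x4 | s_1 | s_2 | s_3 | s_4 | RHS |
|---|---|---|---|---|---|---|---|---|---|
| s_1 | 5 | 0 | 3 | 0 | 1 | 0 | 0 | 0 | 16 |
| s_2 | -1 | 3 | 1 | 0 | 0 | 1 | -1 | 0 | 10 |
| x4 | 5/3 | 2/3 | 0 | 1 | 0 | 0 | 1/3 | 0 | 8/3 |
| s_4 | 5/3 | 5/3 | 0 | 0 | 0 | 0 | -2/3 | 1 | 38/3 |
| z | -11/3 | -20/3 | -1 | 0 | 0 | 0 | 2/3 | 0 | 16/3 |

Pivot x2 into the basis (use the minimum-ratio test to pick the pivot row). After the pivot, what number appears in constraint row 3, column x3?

Ratio test on column x2 — row 1: entry 0 ≤ 0; row 2: 10/3 = 10/3; row 3: (8/3)/(2/3) = 4; row 4: (38/3)/(5/3) = 38/5. Minimum is 10/3 at row 2 (s_2 leaves); pivot element 3.
Divide row 2 by 3; eliminate column x2 from the other rows.
Row 3 update in column x3: 0 − (2/3)·(1/3) = -2/9.

-2/9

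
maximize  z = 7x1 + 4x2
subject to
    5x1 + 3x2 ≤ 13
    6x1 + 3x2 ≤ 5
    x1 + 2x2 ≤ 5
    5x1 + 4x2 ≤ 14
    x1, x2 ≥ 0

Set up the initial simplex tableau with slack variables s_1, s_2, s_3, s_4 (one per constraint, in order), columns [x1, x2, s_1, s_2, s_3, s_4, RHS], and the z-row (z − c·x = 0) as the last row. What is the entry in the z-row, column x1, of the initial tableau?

The z-row carries the negated objective coefficients: the x1 entry is -7.

-7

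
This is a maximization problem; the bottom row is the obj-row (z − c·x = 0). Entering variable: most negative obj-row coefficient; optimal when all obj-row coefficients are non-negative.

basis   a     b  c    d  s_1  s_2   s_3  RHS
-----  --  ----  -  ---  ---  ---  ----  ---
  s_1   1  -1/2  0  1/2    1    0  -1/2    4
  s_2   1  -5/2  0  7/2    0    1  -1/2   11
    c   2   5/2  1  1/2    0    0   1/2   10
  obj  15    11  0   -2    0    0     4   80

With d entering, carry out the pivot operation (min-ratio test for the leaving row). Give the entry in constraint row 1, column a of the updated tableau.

Ratio test on column d — row 1: 4/(1/2) = 8; row 2: 11/(7/2) = 22/7; row 3: 10/(1/2) = 20. Minimum is 22/7 at row 2 (s_2 leaves); pivot element 7/2.
Divide row 2 by 7/2; eliminate column d from the other rows.
Row 1 update in column a: 1 − (1/2)·(2/7) = 6/7.

6/7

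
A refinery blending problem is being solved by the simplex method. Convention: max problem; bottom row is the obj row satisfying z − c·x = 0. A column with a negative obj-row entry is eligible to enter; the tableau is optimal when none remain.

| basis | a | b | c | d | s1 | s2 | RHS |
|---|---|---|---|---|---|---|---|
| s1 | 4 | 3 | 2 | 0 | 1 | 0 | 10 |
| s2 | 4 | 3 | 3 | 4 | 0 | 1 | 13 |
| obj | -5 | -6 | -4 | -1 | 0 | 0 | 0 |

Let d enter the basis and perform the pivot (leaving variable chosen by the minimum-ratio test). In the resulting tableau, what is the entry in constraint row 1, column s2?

0

Ratio test on column d — row 1: entry 0 ≤ 0; row 2: 13/4 = 13/4. Minimum is 13/4 at row 2 (s2 leaves); pivot element 4.
Divide row 2 by 4; eliminate column d from the other rows.
Row 1 update in column s2: 0 − 0·(1/4) = 0.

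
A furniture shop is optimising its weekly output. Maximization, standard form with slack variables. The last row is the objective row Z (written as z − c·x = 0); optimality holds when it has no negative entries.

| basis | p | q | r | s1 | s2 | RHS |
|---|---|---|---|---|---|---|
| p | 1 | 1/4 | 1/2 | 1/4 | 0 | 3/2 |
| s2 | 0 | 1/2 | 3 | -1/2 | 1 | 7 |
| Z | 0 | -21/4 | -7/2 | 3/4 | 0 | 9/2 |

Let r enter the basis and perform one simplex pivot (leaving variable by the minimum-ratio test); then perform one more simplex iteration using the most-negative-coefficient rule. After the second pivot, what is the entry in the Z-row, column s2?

Ratio test on column r — row 1: (3/2)/(1/2) = 3; row 2: 7/3 = 7/3. Minimum is 7/3 at row 2 (s2 leaves); pivot element 3.
Divide row 2 by 3; eliminate column r from the other rows.
Second iteration: most negative Z-row entry is -14/3 in column q, so q enters.
Ratio test on column q — row 1: (1/3)/(1/6) = 2; row 2: (7/3)/(1/6) = 14. Minimum is 2 at row 1 (p leaves); pivot element 1/6.
Divide row 1 by 1/6; eliminate column q from the other rows.
After both pivots, the entry at the Z-row, column s2 is -7/2.

-7/2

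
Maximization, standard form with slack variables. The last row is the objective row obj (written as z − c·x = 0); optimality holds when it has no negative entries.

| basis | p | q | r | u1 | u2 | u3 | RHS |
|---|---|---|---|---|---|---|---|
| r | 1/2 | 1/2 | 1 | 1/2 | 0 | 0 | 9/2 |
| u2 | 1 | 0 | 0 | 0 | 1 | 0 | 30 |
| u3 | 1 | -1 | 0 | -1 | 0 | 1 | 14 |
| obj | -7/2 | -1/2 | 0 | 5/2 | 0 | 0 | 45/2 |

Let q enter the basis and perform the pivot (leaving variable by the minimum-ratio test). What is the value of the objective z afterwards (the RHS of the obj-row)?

27

Ratio test on column q — row 1: (9/2)/(1/2) = 9; row 2: entry 0 ≤ 0; row 3: entry -1 ≤ 0. Minimum is 9 at row 1 (r leaves); pivot element 1/2.
Pivot on row 1; the obj-row RHS becomes 45/2 − (-1/2)·9 = 27.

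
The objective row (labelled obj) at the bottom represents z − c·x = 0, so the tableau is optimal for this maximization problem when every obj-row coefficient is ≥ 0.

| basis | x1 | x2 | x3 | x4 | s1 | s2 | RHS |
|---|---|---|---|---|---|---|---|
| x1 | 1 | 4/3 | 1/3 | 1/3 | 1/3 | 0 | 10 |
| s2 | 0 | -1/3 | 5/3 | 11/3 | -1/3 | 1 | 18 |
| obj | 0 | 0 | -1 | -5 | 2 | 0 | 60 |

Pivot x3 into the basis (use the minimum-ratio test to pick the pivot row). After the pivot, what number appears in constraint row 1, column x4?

-2/5

Ratio test on column x3 — row 1: 10/(1/3) = 30; row 2: 18/(5/3) = 54/5. Minimum is 54/5 at row 2 (s2 leaves); pivot element 5/3.
Divide row 2 by 5/3; eliminate column x3 from the other rows.
Row 1 update in column x4: 1/3 − (1/3)·(11/5) = -2/5.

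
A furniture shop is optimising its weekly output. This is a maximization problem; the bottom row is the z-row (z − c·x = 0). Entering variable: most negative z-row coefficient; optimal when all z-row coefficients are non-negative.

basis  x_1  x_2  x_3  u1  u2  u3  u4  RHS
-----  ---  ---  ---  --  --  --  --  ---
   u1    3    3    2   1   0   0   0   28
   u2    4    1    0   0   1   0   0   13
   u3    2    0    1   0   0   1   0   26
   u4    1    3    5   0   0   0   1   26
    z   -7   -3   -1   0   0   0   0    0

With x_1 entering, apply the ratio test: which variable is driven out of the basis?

Column x_1 entries and ratios — u1: 28/3 = 28/3; u2: 13/4 = 13/4; u3: 26/2 = 13; u4: 26/1 = 26.
Smallest ratio is 13/4 in the row of u2, so u2 leaves.

u2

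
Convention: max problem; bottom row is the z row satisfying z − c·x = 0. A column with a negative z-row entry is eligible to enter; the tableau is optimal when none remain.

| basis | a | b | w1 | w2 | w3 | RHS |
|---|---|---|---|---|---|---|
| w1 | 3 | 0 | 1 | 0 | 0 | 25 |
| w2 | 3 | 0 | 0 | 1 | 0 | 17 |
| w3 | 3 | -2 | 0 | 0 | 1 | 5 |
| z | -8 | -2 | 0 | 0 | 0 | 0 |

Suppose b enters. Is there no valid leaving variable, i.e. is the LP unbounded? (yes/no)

Every constraint-row entry in column b is ≤ 0, so increasing b is unbounded.

yes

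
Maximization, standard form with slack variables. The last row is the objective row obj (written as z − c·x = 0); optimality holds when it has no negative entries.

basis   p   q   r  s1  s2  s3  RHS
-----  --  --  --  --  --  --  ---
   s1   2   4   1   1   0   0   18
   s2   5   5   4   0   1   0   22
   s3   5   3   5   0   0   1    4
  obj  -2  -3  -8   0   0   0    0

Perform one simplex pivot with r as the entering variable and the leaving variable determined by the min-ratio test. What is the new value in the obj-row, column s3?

8/5

Ratio test on column r — row 1: 18/1 = 18; row 2: 22/4 = 11/2; row 3: 4/5 = 4/5. Minimum is 4/5 at row 3 (s3 leaves); pivot element 5.
Divide row 3 by 5; eliminate column r from the other rows.
obj-row update in column s3: 0 − (-8)·(1/5) = 8/5.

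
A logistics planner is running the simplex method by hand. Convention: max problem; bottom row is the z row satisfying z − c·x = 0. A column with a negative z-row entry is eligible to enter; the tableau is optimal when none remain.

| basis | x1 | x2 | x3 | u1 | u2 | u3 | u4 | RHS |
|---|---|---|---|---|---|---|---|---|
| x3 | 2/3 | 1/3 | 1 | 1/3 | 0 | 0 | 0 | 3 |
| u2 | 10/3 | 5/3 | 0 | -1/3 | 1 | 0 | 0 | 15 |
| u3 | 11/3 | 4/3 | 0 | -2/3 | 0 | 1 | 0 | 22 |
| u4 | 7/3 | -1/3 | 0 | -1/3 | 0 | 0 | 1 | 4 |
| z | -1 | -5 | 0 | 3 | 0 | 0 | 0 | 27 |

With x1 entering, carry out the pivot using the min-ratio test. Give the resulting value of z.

201/7

Ratio test on column x1 — row 1: 3/(2/3) = 9/2; row 2: 15/(10/3) = 9/2; row 3: 22/(11/3) = 6; row 4: 4/(7/3) = 12/7. Minimum is 12/7 at row 4 (u4 leaves); pivot element 7/3.
Pivot on row 4; the z-row RHS becomes 27 − (-1)·(12/7) = 201/7.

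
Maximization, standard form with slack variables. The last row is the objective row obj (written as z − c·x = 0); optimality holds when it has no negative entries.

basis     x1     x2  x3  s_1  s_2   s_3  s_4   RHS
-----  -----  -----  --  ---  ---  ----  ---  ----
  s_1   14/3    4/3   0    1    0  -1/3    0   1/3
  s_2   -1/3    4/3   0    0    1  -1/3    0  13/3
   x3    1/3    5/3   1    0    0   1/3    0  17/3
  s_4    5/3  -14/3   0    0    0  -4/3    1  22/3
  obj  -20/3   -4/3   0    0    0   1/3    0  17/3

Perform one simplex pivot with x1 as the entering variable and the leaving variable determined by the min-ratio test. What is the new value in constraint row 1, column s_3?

-1/14

Ratio test on column x1 — row 1: (1/3)/(14/3) = 1/14; row 2: entry -1/3 ≤ 0; row 3: (17/3)/(1/3) = 17; row 4: (22/3)/(5/3) = 22/5. Minimum is 1/14 at row 1 (s_1 leaves); pivot element 14/3.
Divide row 1 by 14/3; eliminate column x1 from the other rows.
In the new row 1, the s_3 entry is the old entry divided by the pivot: (-1/3)/(14/3) = -1/14.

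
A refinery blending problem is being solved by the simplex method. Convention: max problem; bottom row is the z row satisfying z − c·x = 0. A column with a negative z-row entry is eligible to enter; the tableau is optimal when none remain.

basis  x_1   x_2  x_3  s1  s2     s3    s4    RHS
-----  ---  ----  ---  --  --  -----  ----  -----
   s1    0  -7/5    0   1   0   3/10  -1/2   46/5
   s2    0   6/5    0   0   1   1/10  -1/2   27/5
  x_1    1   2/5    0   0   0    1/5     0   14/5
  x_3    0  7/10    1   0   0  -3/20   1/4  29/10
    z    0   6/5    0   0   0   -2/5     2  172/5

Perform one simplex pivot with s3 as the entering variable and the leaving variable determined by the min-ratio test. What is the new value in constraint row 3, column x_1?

Ratio test on column s3 — row 1: (46/5)/(3/10) = 92/3; row 2: (27/5)/(1/10) = 54; row 3: (14/5)/(1/5) = 14; row 4: entry -3/20 ≤ 0. Minimum is 14 at row 3 (x_1 leaves); pivot element 1/5.
Divide row 3 by 1/5; eliminate column s3 from the other rows.
In the new row 3, the x_1 entry is the old entry divided by the pivot: 1/(1/5) = 5.

5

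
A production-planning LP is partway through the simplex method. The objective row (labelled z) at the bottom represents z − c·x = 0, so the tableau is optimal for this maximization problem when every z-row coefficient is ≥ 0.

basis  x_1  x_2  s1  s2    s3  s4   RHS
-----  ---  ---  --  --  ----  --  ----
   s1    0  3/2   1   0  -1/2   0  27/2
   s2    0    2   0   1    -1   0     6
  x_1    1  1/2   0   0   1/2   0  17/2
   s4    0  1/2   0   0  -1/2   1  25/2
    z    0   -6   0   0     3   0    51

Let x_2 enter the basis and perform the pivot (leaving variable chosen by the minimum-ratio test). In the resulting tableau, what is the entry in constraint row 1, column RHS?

Ratio test on column x_2 — row 1: (27/2)/(3/2) = 9; row 2: 6/2 = 3; row 3: (17/2)/(1/2) = 17; row 4: (25/2)/(1/2) = 25. Minimum is 3 at row 2 (s2 leaves); pivot element 2.
Divide row 2 by 2; eliminate column x_2 from the other rows.
Row 1 update in column RHS: 27/2 − (3/2)·3 = 9.

9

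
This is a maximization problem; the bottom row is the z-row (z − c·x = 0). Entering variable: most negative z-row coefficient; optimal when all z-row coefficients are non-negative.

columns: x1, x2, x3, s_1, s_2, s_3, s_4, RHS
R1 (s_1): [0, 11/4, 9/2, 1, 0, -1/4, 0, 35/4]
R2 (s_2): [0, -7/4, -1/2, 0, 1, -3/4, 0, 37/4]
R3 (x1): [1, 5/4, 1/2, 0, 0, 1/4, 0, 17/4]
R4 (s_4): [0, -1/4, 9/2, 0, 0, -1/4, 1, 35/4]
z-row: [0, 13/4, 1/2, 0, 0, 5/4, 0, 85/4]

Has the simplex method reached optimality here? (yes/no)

Every z-row coefficient is ≥ 0, so the tableau is optimal.

yes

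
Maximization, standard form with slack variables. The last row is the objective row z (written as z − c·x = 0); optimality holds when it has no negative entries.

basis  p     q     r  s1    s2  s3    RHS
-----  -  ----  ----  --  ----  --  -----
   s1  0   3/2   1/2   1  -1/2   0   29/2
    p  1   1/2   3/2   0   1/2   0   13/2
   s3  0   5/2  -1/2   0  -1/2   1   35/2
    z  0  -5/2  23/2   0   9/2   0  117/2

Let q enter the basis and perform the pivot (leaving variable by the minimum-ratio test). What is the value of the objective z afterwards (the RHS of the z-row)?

Ratio test on column q — row 1: (29/2)/(3/2) = 29/3; row 2: (13/2)/(1/2) = 13; row 3: (35/2)/(5/2) = 7. Minimum is 7 at row 3 (s3 leaves); pivot element 5/2.
Pivot on row 3; the z-row RHS becomes 117/2 − (-5/2)·7 = 76.

76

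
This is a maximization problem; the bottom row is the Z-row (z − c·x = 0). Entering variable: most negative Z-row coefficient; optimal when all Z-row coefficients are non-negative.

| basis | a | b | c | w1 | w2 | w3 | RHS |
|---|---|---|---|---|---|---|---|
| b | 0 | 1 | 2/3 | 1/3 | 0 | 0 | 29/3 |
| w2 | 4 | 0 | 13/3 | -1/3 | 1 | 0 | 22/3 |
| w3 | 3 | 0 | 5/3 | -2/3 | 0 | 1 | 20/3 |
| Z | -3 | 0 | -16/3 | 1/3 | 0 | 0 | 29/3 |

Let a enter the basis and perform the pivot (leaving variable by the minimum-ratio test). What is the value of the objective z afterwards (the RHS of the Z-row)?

91/6

Ratio test on column a — row 1: entry 0 ≤ 0; row 2: (22/3)/4 = 11/6; row 3: (20/3)/3 = 20/9. Minimum is 11/6 at row 2 (w2 leaves); pivot element 4.
Pivot on row 2; the Z-row RHS becomes 29/3 − (-3)·(11/6) = 91/6.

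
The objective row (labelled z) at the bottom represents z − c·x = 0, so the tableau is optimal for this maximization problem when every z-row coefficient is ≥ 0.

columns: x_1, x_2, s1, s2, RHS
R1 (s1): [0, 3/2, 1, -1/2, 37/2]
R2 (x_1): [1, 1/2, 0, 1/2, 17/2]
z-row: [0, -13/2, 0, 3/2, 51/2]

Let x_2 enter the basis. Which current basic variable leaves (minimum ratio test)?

s1

Column x_2 entries and ratios — s1: (37/2)/(3/2) = 37/3; x_1: (17/2)/(1/2) = 17.
Smallest ratio is 37/3 in the row of s1, so s1 leaves.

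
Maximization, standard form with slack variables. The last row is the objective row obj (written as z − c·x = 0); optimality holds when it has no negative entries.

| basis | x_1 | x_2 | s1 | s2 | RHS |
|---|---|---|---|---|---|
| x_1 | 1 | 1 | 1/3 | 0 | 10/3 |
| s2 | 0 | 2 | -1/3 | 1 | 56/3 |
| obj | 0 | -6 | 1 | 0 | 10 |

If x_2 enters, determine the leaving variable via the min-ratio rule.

x_1

Column x_2 entries and ratios — x_1: (10/3)/1 = 10/3; s2: (56/3)/2 = 28/3.
Smallest ratio is 10/3 in the row of x_1, so x_1 leaves.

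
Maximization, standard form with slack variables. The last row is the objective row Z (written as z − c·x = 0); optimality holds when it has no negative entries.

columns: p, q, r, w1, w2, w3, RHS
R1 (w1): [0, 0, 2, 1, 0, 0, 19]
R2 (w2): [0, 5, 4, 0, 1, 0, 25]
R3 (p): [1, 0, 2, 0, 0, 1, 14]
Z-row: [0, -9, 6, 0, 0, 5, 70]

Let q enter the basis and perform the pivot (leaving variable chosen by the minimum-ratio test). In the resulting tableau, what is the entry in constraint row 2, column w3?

Ratio test on column q — row 1: entry 0 ≤ 0; row 2: 25/5 = 5; row 3: entry 0 ≤ 0. Minimum is 5 at row 2 (w2 leaves); pivot element 5.
Divide row 2 by 5; eliminate column q from the other rows.
In the new row 2, the w3 entry is the old entry divided by the pivot: 0/5 = 0.

0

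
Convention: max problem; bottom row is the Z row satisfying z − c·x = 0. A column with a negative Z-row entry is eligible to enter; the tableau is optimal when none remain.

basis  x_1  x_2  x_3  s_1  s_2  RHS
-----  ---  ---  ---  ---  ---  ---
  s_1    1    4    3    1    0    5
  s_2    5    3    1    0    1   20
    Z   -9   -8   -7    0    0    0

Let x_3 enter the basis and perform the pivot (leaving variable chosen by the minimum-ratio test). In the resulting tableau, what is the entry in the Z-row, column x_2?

Ratio test on column x_3 — row 1: 5/3 = 5/3; row 2: 20/1 = 20. Minimum is 5/3 at row 1 (s_1 leaves); pivot element 3.
Divide row 1 by 3; eliminate column x_3 from the other rows.
Z-row update in column x_2: -8 − (-7)·(4/3) = 4/3.

4/3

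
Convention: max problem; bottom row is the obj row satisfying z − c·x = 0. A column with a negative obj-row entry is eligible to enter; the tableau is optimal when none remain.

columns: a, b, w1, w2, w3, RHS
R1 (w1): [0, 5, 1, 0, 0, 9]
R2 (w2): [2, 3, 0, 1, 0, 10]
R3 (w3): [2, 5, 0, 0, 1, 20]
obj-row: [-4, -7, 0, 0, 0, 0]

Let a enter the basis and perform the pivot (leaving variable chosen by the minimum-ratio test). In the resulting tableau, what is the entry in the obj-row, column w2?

2

Ratio test on column a — row 1: entry 0 ≤ 0; row 2: 10/2 = 5; row 3: 20/2 = 10. Minimum is 5 at row 2 (w2 leaves); pivot element 2.
Divide row 2 by 2; eliminate column a from the other rows.
obj-row update in column w2: 0 − (-4)·(1/2) = 2.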